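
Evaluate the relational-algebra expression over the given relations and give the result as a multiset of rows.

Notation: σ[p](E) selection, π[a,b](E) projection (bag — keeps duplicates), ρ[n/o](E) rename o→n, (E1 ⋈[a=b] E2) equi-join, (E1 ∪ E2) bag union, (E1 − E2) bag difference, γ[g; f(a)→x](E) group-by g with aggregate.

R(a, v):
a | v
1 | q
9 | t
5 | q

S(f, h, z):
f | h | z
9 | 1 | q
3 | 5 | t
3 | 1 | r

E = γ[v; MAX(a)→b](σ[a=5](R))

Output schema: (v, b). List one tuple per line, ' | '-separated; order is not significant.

Stepwise |·|:
  R → 3
  σ[a=5](R) → 1
  γ[v; MAX(a)→b](σ[a=5](R)) → 1

== RESULT ==
v | b
q | 5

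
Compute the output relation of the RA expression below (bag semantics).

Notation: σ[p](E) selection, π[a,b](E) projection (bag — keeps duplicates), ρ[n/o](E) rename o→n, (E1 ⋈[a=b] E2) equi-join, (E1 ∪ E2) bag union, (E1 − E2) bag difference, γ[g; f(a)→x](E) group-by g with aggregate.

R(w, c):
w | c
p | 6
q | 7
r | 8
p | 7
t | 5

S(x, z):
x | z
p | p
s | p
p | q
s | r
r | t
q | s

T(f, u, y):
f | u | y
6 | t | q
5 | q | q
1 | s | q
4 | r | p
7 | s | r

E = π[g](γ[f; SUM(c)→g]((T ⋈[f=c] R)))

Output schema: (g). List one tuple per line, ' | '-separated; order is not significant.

Subexpression sizes:
  T → 5
  R → 5
  (T ⋈[f=c] R) → 4
  γ[f; SUM(c)→g]((T ⋈[f=c] R)) → 3
  π[g](γ[f; SUM(c)→g]((T ⋈[f=c] R))) → 3

== RESULT ==
g
5
6
14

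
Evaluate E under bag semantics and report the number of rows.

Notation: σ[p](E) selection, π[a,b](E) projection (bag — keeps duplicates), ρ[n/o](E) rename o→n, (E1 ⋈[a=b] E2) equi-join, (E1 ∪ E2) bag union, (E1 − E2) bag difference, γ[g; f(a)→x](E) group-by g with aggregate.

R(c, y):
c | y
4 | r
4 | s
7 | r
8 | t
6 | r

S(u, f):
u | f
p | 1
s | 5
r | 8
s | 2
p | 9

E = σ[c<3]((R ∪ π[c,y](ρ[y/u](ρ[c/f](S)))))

Stepwise |·|:
  R → 5
  S → 5
  ρ[c/f](S) → 5
  ρ[y/u](ρ[c/f](S)) → 5
  π[c,y](ρ[y/u](ρ[c/f](S))) → 5
  (R ∪ π[c,y](ρ[y/u](ρ[c/f](S)))) → 10
  σ[c<3]((R ∪ π[c,y](ρ[y/u](ρ[c/f](S))))) → 2

|E| = 2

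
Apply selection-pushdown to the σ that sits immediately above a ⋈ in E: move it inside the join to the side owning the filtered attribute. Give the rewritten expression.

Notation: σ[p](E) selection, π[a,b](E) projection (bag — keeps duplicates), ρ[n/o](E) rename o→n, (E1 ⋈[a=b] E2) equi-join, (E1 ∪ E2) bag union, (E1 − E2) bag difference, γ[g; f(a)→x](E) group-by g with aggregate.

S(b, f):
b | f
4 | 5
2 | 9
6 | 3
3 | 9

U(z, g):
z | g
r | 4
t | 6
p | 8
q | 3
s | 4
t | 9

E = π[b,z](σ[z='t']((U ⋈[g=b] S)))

σ filters on z, owned by the left side.
E' = π[b,z]((σ[z='t'](U) ⋈[g=b] S))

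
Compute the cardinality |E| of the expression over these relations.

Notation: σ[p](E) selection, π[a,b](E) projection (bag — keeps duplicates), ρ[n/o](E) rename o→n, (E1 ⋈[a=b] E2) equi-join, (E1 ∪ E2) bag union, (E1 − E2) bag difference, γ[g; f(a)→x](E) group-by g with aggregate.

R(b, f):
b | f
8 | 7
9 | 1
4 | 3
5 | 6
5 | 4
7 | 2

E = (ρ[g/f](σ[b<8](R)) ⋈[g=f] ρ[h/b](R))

Row counts bottom-up:
  R → 6
  σ[b<8](R) → 4
  ρ[g/f](σ[b<8](R)) → 4
  R → 6
  ρ[h/b](R) → 6
  (ρ[g/f](σ[b<8](R)) ⋈[g=f] ρ[h/b](R)) → 4

|E| = 4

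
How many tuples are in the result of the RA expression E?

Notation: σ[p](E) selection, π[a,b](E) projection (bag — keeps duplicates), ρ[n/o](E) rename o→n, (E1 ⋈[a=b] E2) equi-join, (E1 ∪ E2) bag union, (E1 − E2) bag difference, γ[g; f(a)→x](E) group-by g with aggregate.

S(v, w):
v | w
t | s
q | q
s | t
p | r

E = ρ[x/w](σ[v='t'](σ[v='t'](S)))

Row counts bottom-up:
  S → 4
  σ[v='t'](S) → 1
  σ[v='t'](σ[v='t'](S)) → 1
  ρ[x/w](σ[v='t'](σ[v='t'](S))) → 1

|E| = 1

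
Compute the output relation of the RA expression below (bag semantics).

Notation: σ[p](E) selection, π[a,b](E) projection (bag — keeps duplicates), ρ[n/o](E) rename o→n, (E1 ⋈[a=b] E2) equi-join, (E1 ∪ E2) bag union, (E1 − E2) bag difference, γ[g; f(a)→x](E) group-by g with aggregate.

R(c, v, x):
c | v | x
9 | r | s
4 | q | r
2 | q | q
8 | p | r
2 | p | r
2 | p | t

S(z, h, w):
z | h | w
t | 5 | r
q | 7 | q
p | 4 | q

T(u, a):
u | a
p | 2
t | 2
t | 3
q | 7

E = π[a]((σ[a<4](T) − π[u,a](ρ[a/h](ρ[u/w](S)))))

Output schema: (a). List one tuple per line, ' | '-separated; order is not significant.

Row counts bottom-up:
  T → 4
  σ[a<4](T) → 3
  S → 3
  ρ[u/w](S) → 3
  ρ[a/h](ρ[u/w](S)) → 3
  π[u,a](ρ[a/h](ρ[u/w](S))) → 3
  (σ[a<4](T) − π[u,a](ρ[a/h](ρ[u/w](S)))) → 3
  π[a]((σ[a<4](T) − π[u,a](ρ[a/h](ρ[u/w](S))))) → 3

== RESULT ==
a
2
2
3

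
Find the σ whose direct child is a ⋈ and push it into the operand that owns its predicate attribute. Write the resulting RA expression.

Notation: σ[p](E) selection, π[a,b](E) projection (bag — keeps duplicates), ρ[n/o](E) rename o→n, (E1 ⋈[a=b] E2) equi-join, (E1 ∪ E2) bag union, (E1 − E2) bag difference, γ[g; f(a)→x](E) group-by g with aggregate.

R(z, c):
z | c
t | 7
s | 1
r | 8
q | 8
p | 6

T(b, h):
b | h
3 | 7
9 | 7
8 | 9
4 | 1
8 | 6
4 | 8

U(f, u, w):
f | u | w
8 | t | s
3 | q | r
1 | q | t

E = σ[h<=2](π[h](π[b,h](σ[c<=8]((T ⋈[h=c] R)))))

σ filters on c, owned by the right side.
E' = σ[h<=2](π[h](π[b,h]((T ⋈[h=c] σ[c<=8](R)))))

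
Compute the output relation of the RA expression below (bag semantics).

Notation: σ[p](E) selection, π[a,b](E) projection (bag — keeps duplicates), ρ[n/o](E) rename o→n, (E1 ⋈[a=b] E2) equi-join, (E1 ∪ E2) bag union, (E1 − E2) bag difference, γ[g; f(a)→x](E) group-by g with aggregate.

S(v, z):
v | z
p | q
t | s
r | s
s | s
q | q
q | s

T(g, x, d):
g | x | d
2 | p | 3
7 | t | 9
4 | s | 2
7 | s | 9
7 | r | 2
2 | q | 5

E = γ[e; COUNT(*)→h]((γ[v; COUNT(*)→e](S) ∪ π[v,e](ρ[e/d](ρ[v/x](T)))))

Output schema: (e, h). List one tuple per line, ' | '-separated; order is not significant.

Per-node cardinality:
  S → 6
  γ[v; COUNT(*)→e](S) → 5
  T → 6
  ρ[v/x](T) → 6
  ρ[e/d](ρ[v/x](T)) → 6
  π[v,e](ρ[e/d](ρ[v/x](T))) → 6
  (γ[v; COUNT(*)→e](S) ∪ π[v,e](ρ[e/d](ρ[v/x](T)))) → 11
  γ[e; COUNT(*)→h]((γ[v; COUNT(*)→e](S) ∪ π[v,e](ρ[e/d](ρ[v/x](T))))) → 5

== RESULT ==
e | h
1 | 4
2 | 3
3 | 1
5 | 1
9 | 2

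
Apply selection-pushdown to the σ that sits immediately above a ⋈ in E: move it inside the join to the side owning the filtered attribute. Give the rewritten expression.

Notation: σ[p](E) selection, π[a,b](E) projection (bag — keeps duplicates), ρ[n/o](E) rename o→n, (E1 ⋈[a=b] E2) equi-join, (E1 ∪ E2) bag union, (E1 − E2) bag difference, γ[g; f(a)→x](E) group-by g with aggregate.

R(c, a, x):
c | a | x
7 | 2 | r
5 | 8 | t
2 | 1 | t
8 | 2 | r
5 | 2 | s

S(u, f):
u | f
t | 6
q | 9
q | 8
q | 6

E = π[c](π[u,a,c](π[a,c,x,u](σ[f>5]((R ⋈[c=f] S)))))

σ filters on f, owned by the right side.
E' = π[c](π[u,a,c](π[a,c,x,u]((R ⋈[c=f] σ[f>5](S)))))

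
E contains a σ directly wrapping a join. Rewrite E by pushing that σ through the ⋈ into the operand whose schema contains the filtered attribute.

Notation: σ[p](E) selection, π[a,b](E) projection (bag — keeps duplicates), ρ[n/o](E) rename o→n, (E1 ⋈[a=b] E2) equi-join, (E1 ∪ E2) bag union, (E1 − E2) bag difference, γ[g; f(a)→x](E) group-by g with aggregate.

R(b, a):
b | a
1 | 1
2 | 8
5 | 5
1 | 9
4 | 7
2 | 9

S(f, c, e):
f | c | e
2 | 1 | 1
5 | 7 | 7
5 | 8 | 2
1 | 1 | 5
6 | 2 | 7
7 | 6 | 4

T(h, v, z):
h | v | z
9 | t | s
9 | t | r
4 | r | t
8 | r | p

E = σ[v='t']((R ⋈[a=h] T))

σ filters on v, owned by the right side.
E' = (R ⋈[a=h] σ[v='t'](T))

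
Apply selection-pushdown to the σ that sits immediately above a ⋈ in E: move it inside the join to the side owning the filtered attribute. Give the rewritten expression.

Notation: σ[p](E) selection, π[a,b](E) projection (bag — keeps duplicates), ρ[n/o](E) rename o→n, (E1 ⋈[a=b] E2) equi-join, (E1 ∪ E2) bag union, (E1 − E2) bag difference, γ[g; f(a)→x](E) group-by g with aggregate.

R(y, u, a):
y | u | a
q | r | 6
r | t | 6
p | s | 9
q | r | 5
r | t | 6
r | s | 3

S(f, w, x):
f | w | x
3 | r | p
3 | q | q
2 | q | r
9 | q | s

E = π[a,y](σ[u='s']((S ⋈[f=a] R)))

σ filters on u, owned by the right side.
E' = π[a,y]((S ⋈[f=a] σ[u='s'](R)))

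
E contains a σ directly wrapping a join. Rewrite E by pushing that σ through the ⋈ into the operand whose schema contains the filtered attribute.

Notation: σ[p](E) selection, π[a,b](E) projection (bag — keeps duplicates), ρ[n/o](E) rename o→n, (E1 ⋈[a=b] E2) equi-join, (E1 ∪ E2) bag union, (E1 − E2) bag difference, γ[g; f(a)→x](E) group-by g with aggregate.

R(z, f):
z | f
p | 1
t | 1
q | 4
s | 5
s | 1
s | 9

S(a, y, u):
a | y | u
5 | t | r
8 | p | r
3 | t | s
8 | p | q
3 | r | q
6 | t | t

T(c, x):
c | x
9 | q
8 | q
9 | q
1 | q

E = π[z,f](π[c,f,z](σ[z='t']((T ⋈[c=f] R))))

σ filters on z, owned by the right side.
E' = π[z,f](π[c,f,z]((T ⋈[c=f] σ[z='t'](R))))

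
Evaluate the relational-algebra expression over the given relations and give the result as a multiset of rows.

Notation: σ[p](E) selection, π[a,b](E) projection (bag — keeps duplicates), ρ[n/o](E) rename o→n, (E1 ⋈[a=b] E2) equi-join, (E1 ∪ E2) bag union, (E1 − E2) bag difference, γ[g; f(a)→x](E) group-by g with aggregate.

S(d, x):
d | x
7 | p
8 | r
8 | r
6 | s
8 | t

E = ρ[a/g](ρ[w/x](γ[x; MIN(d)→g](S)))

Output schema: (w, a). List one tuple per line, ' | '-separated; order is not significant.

Stepwise |·|:
  S → 5
  γ[x; MIN(d)→g](S) → 4
  ρ[w/x](γ[x; MIN(d)→g](S)) → 4
  ρ[a/g](ρ[w/x](γ[x; MIN(d)→g](S))) → 4

== RESULT ==
w | a
p | 7
r | 8
s | 6
t | 8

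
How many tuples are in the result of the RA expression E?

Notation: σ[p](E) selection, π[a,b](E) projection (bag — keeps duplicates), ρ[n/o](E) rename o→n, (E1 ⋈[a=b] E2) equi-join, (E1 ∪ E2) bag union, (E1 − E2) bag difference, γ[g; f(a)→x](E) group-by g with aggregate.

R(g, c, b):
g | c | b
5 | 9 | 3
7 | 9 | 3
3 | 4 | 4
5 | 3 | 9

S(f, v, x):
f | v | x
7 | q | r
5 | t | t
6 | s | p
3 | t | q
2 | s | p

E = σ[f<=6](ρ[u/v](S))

Per-node cardinality:
  S → 5
  ρ[u/v](S) → 5
  σ[f<=6](ρ[u/v](S)) → 4

|E| = 4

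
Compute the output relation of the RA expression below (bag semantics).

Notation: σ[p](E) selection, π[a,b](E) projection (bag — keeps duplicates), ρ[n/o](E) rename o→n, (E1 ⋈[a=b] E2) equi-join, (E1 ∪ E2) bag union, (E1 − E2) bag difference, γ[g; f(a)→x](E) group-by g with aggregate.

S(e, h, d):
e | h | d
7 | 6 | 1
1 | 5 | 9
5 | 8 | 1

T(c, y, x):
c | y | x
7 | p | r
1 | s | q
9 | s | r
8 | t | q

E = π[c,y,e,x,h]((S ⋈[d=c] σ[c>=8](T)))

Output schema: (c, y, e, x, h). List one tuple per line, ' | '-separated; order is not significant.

Per-node cardinality:
  S → 3
  T → 4
  σ[c>=8](T) → 2
  (S ⋈[d=c] σ[c>=8](T)) → 1
  π[c,y,e,x,h]((S ⋈[d=c] σ[c>=8](T))) → 1

== RESULT ==
c | y | e | x | h
9 | s | 1 | r | 5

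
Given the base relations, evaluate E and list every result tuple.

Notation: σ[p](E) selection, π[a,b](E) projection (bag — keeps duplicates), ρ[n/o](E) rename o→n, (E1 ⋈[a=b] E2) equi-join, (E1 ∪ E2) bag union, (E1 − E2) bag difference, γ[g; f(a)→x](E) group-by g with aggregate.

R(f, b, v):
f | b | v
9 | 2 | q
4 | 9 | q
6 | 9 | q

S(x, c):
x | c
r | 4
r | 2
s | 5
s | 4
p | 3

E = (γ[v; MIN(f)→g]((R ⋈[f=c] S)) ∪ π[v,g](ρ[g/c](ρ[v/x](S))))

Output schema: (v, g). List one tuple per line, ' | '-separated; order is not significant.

Per-node cardinality:
  R → 3
  S → 5
  (R ⋈[f=c] S) → 2
  γ[v; MIN(f)→g]((R ⋈[f=c] S)) → 1
  S → 5
  ρ[v/x](S) → 5
  ρ[g/c](ρ[v/x](S)) → 5
  π[v,g](ρ[g/c](ρ[v/x](S))) → 5
  (γ[v; MIN(f)→g]((R ⋈[f=c] S)) ∪ π[v,g](ρ[g/c](ρ[v/x](S)))) → 6

== RESULT ==
v | g
p | 3
q | 4
r | 2
r | 4
s | 4
s | 5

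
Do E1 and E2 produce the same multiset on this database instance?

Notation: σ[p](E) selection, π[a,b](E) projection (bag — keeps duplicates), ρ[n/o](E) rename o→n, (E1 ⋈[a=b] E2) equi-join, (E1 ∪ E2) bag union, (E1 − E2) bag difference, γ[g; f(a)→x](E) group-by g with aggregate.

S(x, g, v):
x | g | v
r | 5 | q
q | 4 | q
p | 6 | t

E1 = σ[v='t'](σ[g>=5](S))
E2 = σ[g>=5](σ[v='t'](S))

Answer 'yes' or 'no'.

E1 stepwise |·|:
  S → 3
  σ[g>=5](S) → 2
  σ[v='t'](σ[g>=5](S)) → 1
E2 stepwise |·|:
  S → 3
  σ[v='t'](S) → 1
  σ[g>=5](σ[v='t'](S)) → 1

E1 and E2 produce the same multiset:
x | g | v
p | 6 | t

yes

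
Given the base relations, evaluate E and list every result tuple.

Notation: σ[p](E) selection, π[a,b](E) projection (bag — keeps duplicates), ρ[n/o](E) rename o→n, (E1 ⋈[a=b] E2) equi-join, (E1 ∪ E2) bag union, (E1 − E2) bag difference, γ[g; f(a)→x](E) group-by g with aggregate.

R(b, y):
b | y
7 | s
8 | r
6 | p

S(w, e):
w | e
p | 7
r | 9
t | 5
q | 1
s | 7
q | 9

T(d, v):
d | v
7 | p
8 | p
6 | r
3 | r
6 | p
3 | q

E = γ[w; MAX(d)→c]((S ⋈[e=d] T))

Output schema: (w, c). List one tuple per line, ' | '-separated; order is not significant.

Row counts bottom-up:
  S → 6
  T → 6
  (S ⋈[e=d] T) → 2
  γ[w; MAX(d)→c]((S ⋈[e=d] T)) → 2

== RESULT ==
w | c
p | 7
s | 7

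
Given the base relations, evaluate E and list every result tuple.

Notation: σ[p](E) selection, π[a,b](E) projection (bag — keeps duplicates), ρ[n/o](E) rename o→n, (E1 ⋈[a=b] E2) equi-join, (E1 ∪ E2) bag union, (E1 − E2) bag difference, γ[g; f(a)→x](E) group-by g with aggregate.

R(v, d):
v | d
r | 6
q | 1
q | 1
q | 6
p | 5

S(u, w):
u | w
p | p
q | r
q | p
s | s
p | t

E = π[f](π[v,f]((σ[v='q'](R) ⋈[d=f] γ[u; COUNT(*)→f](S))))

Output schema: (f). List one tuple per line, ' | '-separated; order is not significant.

Stepwise |·|:
  R → 5
  σ[v='q'](R) → 3
  S → 5
  γ[u; COUNT(*)→f](S) → 3
  (σ[v='q'](R) ⋈[d=f] γ[u; COUNT(*)→f](S)) → 2
  π[v,f]((σ[v='q'](R) ⋈[d=f] γ[u; COUNT(*)→f](S))) → 2
  π[f](π[v,f]((σ[v='q'](R) ⋈[d=f] γ[u; COUNT(*)→f](S)))) → 2

== RESULT ==
f
1
1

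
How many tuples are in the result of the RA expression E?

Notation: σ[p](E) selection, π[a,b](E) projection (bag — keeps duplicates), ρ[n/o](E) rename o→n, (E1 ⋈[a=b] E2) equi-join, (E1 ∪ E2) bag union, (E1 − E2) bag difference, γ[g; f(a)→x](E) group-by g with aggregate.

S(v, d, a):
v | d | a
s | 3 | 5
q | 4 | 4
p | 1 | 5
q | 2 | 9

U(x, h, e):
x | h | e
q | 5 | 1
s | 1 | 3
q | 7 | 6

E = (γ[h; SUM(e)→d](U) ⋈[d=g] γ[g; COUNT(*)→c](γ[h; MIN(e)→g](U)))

Stepwise |·|:
  U → 3
  γ[h; SUM(e)→d](U) → 3
  U → 3
  γ[h; MIN(e)→g](U) → 3
  γ[g; COUNT(*)→c](γ[h; MIN(e)→g](U)) → 3
  (γ[h; SUM(e)→d](U) ⋈[d=g] γ[g; COUNT(*)→c](γ[h; MIN(e)→g](U))) → 3

|E| = 3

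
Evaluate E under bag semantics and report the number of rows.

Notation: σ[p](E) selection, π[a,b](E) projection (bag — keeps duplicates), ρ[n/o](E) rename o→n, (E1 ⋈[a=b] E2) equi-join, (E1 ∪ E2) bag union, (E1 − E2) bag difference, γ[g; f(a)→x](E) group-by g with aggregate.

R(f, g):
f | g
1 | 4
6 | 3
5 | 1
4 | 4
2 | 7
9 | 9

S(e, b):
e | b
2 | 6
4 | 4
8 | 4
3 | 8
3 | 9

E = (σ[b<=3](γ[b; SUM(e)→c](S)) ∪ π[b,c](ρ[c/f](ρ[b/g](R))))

Per-node cardinality:
  S → 5
  γ[b; SUM(e)→c](S) → 4
  σ[b<=3](γ[b; SUM(e)→c](S)) → 0
  R → 6
  ρ[b/g](R) → 6
  ρ[c/f](ρ[b/g](R)) → 6
  π[b,c](ρ[c/f](ρ[b/g](R))) → 6
  (σ[b<=3](γ[b; SUM(e)→c](S)) ∪ π[b,c](ρ[c/f](ρ[b/g](R)))) → 6

|E| = 6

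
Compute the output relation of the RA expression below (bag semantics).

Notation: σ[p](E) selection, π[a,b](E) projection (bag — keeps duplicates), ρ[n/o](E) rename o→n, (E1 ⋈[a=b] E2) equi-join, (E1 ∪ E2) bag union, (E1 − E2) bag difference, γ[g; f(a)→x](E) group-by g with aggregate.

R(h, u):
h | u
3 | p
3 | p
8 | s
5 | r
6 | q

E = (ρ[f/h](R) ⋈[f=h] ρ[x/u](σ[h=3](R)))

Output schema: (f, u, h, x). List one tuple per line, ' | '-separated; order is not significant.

Per-node cardinality:
  R → 5
  ρ[f/h](R) → 5
  R → 5
  σ[h=3](R) → 2
  ρ[x/u](σ[h=3](R)) → 2
  (ρ[f/h](R) ⋈[f=h] ρ[x/u](σ[h=3](R))) → 4

== RESULT ==
f | u | h | x
3 | p | 3 | p
3 | p | 3 | p
3 | p | 3 | p
3 | p | 3 | p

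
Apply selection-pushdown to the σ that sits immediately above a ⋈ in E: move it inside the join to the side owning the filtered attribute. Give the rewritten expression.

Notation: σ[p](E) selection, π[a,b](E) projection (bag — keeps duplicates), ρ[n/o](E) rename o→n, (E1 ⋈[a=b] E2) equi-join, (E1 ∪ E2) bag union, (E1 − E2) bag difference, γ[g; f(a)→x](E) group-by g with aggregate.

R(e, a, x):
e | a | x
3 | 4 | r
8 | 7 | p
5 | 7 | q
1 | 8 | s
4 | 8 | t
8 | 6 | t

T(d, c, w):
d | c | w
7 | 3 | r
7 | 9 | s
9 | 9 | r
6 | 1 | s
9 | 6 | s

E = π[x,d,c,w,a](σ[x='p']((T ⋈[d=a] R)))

σ filters on x, owned by the right side.
E' = π[x,d,c,w,a]((T ⋈[d=a] σ[x='p'](R)))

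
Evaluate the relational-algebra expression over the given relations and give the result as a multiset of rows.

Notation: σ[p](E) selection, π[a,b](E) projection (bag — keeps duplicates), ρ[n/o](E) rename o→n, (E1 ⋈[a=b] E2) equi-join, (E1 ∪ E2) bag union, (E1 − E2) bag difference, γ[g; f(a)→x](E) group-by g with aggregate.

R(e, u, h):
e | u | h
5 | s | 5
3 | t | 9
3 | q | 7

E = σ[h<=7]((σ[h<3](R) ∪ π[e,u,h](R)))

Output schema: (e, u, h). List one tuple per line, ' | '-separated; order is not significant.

Stepwise |·|:
  R → 3
  σ[h<3](R) → 0
  R → 3
  π[e,u,h](R) → 3
  (σ[h<3](R) ∪ π[e,u,h](R)) → 3
  σ[h<=7]((σ[h<3](R) ∪ π[e,u,h](R))) → 2

== RESULT ==
e | u | h
3 | q | 7
5 | s | 5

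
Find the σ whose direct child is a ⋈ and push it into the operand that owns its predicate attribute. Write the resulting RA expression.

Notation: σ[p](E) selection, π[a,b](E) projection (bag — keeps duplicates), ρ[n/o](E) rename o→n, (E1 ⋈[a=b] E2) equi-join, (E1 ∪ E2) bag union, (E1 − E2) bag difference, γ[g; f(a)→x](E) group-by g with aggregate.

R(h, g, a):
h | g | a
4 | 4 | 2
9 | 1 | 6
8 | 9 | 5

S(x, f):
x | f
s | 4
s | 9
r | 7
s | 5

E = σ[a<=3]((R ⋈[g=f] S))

σ filters on a, owned by the left side.
E' = (σ[a<=3](R) ⋈[g=f] S)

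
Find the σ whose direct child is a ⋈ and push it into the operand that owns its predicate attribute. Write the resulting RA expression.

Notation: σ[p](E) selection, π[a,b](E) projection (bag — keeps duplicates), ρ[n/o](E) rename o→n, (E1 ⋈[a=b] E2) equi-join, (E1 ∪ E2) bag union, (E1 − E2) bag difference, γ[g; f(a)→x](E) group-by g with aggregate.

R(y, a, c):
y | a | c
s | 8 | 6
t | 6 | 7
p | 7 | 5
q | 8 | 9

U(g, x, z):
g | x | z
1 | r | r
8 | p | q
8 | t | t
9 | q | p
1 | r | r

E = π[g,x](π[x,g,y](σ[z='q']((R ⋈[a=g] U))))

σ filters on z, owned by the right side.
E' = π[g,x](π[x,g,y]((R ⋈[a=g] σ[z='q'](U))))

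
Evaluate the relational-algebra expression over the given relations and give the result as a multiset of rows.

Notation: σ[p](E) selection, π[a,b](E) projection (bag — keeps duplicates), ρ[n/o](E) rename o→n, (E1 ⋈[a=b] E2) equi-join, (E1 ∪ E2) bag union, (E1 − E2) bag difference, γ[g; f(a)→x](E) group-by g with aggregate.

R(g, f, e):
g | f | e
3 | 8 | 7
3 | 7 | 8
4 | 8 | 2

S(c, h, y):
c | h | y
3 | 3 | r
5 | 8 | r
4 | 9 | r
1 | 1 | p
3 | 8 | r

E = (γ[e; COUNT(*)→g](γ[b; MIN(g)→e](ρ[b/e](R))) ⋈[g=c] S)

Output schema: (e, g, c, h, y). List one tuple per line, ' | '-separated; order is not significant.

Row counts bottom-up:
  R → 3
  ρ[b/e](R) → 3
  γ[b; MIN(g)→e](ρ[b/e](R)) → 3
  γ[e; COUNT(*)→g](γ[b; MIN(g)→e](ρ[b/e](R))) → 2
  S → 5
  (γ[e; COUNT(*)→g](γ[b; MIN(g)→e](ρ[b/e](R))) ⋈[g=c] S) → 1

== RESULT ==
e | g | c | h | y
4 | 1 | 1 | 1 | p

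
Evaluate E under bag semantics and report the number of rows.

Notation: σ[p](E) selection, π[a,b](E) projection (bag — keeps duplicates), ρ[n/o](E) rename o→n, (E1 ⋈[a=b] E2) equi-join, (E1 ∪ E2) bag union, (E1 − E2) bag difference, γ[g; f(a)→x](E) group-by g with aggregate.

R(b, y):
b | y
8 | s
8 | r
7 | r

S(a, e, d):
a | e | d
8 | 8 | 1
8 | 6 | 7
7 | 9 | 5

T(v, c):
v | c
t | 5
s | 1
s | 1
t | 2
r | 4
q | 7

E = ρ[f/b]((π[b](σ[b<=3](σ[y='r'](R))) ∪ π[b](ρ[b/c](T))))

Row counts bottom-up:
  R → 3
  σ[y='r'](R) → 2
  σ[b<=3](σ[y='r'](R)) → 0
  π[b](σ[b<=3](σ[y='r'](R))) → 0
  T → 6
  ρ[b/c](T) → 6
  π[b](ρ[b/c](T)) → 6
  (π[b](σ[b<=3](σ[y='r'](R))) ∪ π[b](ρ[b/c](T))) → 6
  ρ[f/b]((π[b](σ[b<=3](σ[y='r'](R))) ∪ π[b](ρ[b/c](T)))) → 6

|E| = 6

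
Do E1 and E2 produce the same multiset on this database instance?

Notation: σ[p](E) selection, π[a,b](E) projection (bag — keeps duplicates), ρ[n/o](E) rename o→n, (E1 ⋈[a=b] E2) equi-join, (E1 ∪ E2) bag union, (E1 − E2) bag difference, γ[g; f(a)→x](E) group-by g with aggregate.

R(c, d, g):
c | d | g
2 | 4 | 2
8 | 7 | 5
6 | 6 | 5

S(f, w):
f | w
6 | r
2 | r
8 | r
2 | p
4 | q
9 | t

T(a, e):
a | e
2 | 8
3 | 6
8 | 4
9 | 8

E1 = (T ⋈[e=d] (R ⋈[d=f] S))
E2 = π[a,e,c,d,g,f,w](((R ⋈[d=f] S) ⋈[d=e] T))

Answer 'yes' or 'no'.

E1 row counts bottom-up:
  T → 4
  R → 3
  S → 6
  (R ⋈[d=f] S) → 2
  (T ⋈[e=d] (R ⋈[d=f] S)) → 2
E2 row counts bottom-up:
  R → 3
  S → 6
  (R ⋈[d=f] S) → 2
  T → 4
  ((R ⋈[d=f] S) ⋈[d=e] T) → 2
  π[a,e,c,d,g,f,w](((R ⋈[d=f] S) ⋈[d=e] T)) → 2

E1 and E2 produce the same multiset:
a | e | c | d | g | f | w
3 | 6 | 6 | 6 | 5 | 6 | r
8 | 4 | 2 | 4 | 2 | 4 | q

yes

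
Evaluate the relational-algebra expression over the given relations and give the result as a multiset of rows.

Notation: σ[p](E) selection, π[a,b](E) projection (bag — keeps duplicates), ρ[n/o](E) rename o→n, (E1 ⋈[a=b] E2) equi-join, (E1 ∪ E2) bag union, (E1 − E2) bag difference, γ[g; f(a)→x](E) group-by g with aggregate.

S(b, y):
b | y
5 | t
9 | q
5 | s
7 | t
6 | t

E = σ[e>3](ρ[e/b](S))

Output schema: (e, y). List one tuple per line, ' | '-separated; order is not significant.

Row counts bottom-up:
  S → 5
  ρ[e/b](S) → 5
  σ[e>3](ρ[e/b](S)) → 5

== RESULT ==
e | y
5 | s
5 | t
6 | t
7 | t
9 | q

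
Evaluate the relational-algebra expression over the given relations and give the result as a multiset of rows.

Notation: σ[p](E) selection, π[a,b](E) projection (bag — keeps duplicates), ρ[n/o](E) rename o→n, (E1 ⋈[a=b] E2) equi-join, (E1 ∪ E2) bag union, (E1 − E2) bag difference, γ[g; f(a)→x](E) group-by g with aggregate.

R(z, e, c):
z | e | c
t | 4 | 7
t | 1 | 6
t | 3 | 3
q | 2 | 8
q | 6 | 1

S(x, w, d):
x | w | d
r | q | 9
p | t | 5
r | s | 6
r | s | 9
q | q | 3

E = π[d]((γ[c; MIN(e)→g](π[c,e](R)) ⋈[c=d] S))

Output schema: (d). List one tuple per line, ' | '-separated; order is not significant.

Row counts bottom-up:
  R → 5
  π[c,e](R) → 5
  γ[c; MIN(e)→g](π[c,e](R)) → 5
  S → 5
  (γ[c; MIN(e)→g](π[c,e](R)) ⋈[c=d] S) → 2
  π[d]((γ[c; MIN(e)→g](π[c,e](R)) ⋈[c=d] S)) → 2

== RESULT ==
d
3
6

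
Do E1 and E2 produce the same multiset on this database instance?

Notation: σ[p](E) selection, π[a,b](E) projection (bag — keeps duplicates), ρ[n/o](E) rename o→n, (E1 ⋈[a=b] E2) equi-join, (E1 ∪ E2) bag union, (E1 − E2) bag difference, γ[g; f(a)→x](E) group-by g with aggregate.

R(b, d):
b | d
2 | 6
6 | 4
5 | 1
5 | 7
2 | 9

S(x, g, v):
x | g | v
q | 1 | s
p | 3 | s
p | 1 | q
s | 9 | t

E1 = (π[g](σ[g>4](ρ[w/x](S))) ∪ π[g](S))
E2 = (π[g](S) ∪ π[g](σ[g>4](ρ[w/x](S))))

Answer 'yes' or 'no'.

E1 stepwise |·|:
  S → 4
  ρ[w/x](S) → 4
  σ[g>4](ρ[w/x](S)) → 1
  π[g](σ[g>4](ρ[w/x](S))) → 1
  S → 4
  π[g](S) → 4
  (π[g](σ[g>4](ρ[w/x](S))) ∪ π[g](S)) → 5
E2 stepwise |·|:
  S → 4
  π[g](S) → 4
  S → 4
  ρ[w/x](S) → 4
  σ[g>4](ρ[w/x](S)) → 1
  π[g](σ[g>4](ρ[w/x](S))) → 1
  (π[g](S) ∪ π[g](σ[g>4](ρ[w/x](S)))) → 5

E1 and E2 produce the same multiset:
g
1
1
3
9
9

yes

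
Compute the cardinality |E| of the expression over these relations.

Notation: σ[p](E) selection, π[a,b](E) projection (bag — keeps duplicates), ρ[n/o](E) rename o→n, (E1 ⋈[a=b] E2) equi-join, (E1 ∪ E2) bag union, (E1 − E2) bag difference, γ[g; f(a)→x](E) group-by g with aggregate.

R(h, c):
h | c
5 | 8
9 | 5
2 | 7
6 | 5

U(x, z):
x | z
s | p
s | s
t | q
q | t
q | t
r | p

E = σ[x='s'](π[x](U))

Row counts bottom-up:
  U → 6
  π[x](U) → 6
  σ[x='s'](π[x](U)) → 2

|E| = 2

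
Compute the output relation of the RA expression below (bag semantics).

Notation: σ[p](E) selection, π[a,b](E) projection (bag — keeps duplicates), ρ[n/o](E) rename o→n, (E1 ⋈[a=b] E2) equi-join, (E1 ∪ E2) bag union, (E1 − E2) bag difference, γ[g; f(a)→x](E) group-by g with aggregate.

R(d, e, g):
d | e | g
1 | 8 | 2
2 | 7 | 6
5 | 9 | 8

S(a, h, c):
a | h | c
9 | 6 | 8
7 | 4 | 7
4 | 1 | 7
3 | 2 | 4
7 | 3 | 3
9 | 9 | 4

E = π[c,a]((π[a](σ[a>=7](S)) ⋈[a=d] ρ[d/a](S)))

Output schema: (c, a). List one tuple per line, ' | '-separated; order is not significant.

Stepwise |·|:
  S → 6
  σ[a>=7](S) → 4
  π[a](σ[a>=7](S)) → 4
  S → 6
  ρ[d/a](S) → 6
  (π[a](σ[a>=7](S)) ⋈[a=d] ρ[d/a](S)) → 8
  π[c,a]((π[a](σ[a>=7](S)) ⋈[a=d] ρ[d/a](S))) → 8

== RESULT ==
c | a
3 | 7
3 | 7
4 | 9
4 | 9
7 | 7
7 | 7
8 | 9
8 | 9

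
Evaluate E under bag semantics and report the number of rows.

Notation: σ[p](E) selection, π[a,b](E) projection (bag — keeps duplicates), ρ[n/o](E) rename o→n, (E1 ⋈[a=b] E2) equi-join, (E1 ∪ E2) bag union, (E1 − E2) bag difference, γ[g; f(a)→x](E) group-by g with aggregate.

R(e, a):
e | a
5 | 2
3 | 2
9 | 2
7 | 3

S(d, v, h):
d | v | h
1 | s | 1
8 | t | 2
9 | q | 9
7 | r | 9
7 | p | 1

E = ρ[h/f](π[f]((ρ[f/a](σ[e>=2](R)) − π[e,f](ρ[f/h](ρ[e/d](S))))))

Stepwise |·|:
  R → 4
  σ[e>=2](R) → 4
  ρ[f/a](σ[e>=2](R)) → 4
  S → 5
  ρ[e/d](S) → 5
  ρ[f/h](ρ[e/d](S)) → 5
  π[e,f](ρ[f/h](ρ[e/d](S))) → 5
  (ρ[f/a](σ[e>=2](R)) − π[e,f](ρ[f/h](ρ[e/d](S)))) → 4
  π[f]((ρ[f/a](σ[e>=2](R)) − π[e,f](ρ[f/h](ρ[e/d](S))))) → 4
  ρ[h/f](π[f]((ρ[f/a](σ[e>=2](R)) − π[e,f](ρ[f/h](ρ[e/d](S)))))) → 4

|E| = 4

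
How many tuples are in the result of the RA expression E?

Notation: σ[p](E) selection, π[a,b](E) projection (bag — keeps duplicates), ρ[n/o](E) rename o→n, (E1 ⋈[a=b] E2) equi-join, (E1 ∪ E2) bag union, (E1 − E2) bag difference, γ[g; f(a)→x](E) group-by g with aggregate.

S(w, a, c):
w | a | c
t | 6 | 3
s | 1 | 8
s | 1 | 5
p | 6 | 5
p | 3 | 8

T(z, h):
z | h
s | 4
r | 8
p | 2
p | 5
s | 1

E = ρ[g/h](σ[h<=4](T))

Row counts bottom-up:
  T → 5
  σ[h<=4](T) → 3
  ρ[g/h](σ[h<=4](T)) → 3

|E| = 3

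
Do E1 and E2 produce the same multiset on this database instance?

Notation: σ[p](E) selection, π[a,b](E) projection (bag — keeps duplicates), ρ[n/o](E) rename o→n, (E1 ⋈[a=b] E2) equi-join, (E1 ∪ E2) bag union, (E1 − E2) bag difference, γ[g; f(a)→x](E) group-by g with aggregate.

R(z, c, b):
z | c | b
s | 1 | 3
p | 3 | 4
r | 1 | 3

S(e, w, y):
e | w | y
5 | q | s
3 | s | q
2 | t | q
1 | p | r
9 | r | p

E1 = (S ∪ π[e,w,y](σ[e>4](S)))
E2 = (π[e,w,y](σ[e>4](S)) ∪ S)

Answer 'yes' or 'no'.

E1 row counts bottom-up:
  S → 5
  S → 5
  σ[e>4](S) → 2
  π[e,w,y](σ[e>4](S)) → 2
  (S ∪ π[e,w,y](σ[e>4](S))) → 7
E2 row counts bottom-up:
  S → 5
  σ[e>4](S) → 2
  π[e,w,y](σ[e>4](S)) → 2
  S → 5
  (π[e,w,y](σ[e>4](S)) ∪ S) → 7

E1 and E2 produce the same multiset:
e | w | y
1 | p | r
2 | t | q
3 | s | q
5 | q | s
5 | q | s
9 | r | p
9 | r | p

yes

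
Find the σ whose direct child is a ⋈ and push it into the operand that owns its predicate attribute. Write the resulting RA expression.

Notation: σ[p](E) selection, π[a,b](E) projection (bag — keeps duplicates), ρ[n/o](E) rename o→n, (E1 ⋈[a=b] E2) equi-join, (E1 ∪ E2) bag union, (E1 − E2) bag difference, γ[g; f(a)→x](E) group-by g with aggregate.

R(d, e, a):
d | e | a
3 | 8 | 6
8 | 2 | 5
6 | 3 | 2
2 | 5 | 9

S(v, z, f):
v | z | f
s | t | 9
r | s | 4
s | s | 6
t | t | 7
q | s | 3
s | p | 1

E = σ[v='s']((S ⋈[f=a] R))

σ filters on v, owned by the left side.
E' = (σ[v='s'](S) ⋈[f=a] R)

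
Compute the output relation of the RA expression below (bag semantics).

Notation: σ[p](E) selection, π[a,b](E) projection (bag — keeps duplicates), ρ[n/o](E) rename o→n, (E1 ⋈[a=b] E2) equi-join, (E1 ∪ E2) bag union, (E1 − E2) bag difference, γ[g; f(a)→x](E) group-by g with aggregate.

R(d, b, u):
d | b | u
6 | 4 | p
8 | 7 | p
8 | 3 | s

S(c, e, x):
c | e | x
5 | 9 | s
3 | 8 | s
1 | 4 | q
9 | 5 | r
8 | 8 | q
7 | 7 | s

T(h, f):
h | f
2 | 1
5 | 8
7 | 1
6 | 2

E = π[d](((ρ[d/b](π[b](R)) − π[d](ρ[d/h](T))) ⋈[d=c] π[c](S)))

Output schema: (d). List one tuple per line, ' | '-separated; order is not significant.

Subexpression sizes:
  R → 3
  π[b](R) → 3
  ρ[d/b](π[b](R)) → 3
  T → 4
  ρ[d/h](T) → 4
  π[d](ρ[d/h](T)) → 4
  (ρ[d/b](π[b](R)) − π[d](ρ[d/h](T))) → 2
  S → 6
  π[c](S) → 6
  ((ρ[d/b](π[b](R)) − π[d](ρ[d/h](T))) ⋈[d=c] π[c](S)) → 1
  π[d](((ρ[d/b](π[b](R)) − π[d](ρ[d/h](T))) ⋈[d=c] π[c](S))) → 1

== RESULT ==
d
3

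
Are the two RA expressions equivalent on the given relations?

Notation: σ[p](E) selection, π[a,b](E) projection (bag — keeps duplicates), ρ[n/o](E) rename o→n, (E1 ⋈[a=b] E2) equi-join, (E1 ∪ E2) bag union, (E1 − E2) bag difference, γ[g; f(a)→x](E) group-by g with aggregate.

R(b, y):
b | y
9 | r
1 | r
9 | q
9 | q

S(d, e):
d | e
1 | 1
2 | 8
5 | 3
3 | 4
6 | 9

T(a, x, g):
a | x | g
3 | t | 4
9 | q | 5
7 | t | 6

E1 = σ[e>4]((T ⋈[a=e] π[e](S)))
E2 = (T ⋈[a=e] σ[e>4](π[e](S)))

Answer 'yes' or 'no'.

E1 row counts bottom-up:
  T → 3
  S → 5
  π[e](S) → 5
  (T ⋈[a=e] π[e](S)) → 2
  σ[e>4]((T ⋈[a=e] π[e](S))) → 1
E2 row counts bottom-up:
  T → 3
  S → 5
  π[e](S) → 5
  σ[e>4](π[e](S)) → 2
  (T ⋈[a=e] σ[e>4](π[e](S))) → 1

E1 and E2 produce the same multiset:
a | x | g | e
9 | q | 5 | 9

yes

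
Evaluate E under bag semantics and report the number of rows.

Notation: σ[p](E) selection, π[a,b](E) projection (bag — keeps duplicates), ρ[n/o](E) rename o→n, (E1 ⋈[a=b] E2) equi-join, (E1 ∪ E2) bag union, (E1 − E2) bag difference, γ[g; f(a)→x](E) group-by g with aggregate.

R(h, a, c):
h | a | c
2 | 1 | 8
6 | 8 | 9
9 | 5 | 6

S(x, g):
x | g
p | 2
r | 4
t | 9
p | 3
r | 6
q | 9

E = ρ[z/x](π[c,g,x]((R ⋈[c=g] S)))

Stepwise |·|:
  R → 3
  S → 6
  (R ⋈[c=g] S) → 3
  π[c,g,x]((R ⋈[c=g] S)) → 3
  ρ[z/x](π[c,g,x]((R ⋈[c=g] S))) → 3

|E| = 3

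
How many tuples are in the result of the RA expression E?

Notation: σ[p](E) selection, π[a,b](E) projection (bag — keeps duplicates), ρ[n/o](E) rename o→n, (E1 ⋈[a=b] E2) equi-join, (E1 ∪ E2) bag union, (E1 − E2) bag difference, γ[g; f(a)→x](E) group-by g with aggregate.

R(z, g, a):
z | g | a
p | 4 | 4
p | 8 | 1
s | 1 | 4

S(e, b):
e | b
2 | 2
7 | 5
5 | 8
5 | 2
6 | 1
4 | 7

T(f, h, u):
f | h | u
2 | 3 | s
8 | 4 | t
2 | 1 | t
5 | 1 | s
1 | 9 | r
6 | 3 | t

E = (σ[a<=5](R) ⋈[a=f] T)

Per-node cardinality:
  R → 3
  σ[a<=5](R) → 3
  T → 6
  (σ[a<=5](R) ⋈[a=f] T) → 1

|E| = 1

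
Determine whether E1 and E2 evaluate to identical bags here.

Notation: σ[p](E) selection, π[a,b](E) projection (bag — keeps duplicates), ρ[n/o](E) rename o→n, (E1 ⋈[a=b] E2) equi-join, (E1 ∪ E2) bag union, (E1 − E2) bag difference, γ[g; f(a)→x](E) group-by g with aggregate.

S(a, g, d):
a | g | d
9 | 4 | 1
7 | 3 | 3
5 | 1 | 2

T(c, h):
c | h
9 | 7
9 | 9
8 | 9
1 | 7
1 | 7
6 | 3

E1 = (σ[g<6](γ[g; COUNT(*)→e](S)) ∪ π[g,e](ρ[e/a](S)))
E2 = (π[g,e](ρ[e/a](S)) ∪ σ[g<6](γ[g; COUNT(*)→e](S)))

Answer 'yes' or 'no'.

E1 subexpression sizes:
  S → 3
  γ[g; COUNT(*)→e](S) → 3
  σ[g<6](γ[g; COUNT(*)→e](S)) → 3
  S → 3
  ρ[e/a](S) → 3
  π[g,e](ρ[e/a](S)) → 3
  (σ[g<6](γ[g; COUNT(*)→e](S)) ∪ π[g,e](ρ[e/a](S))) → 6
E2 subexpression sizes:
  S → 3
  ρ[e/a](S) → 3
  π[g,e](ρ[e/a](S)) → 3
  S → 3
  γ[g; COUNT(*)→e](S) → 3
  σ[g<6](γ[g; COUNT(*)→e](S)) → 3
  (π[g,e](ρ[e/a](S)) ∪ σ[g<6](γ[g; COUNT(*)→e](S))) → 6

E1 and E2 produce the same multiset:
g | e
1 | 1
1 | 5
3 | 1
3 | 7
4 | 1
4 | 9

yes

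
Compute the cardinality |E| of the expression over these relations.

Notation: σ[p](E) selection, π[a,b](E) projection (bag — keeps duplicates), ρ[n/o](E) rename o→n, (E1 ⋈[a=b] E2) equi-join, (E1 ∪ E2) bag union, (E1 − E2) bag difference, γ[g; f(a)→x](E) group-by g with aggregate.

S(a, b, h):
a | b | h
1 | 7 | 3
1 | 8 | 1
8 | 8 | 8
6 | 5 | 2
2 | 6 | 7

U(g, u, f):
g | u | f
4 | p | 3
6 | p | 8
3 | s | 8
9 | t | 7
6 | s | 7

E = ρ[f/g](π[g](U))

Stepwise |·|:
  U → 5
  π[g](U) → 5
  ρ[f/g](π[g](U)) → 5

|E| = 5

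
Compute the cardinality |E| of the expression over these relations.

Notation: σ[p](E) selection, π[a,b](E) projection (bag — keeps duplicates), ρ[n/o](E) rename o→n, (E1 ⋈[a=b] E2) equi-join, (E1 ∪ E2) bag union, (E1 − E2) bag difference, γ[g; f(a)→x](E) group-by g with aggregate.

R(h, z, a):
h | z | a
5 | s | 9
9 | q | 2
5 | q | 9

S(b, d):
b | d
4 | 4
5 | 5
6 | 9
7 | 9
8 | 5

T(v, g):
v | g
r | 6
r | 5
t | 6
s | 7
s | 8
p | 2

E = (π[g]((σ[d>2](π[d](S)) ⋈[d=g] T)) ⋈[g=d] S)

Subexpression sizes:
  S → 5
  π[d](S) → 5
  σ[d>2](π[d](S)) → 5
  T → 6
  (σ[d>2](π[d](S)) ⋈[d=g] T) → 2
  π[g]((σ[d>2](π[d](S)) ⋈[d=g] T)) → 2
  S → 5
  (π[g]((σ[d>2](π[d](S)) ⋈[d=g] T)) ⋈[g=d] S) → 4

|E| = 4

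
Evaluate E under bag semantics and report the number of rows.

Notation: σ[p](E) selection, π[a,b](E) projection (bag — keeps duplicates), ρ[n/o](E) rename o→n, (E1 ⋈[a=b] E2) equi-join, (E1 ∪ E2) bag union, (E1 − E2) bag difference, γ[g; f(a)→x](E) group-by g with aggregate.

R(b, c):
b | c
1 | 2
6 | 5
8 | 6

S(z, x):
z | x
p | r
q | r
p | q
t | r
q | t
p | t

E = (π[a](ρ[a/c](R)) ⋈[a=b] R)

Subexpression sizes:
  R → 3
  ρ[a/c](R) → 3
  π[a](ρ[a/c](R)) → 3
  R → 3
  (π[a](ρ[a/c](R)) ⋈[a=b] R) → 1

|E| = 1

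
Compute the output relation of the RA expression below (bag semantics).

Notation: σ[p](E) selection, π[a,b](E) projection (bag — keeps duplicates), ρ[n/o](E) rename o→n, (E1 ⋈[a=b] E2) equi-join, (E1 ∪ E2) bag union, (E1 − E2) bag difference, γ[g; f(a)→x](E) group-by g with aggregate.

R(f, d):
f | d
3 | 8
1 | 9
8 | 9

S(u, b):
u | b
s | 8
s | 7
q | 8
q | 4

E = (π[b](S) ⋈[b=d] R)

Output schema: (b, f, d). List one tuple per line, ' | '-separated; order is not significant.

Subexpression sizes:
  S → 4
  π[b](S) → 4
  R → 3
  (π[b](S) ⋈[b=d] R) → 2

== RESULT ==
b | f | d
8 | 3 | 8
8 | 3 | 8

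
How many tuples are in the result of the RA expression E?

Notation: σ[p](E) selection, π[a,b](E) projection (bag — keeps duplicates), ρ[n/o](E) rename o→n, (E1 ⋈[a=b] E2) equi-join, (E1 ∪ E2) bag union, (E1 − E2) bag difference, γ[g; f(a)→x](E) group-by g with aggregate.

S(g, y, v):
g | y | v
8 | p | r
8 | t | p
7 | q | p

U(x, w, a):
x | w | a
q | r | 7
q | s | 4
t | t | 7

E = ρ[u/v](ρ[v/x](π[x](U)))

Subexpression sizes:
  U → 3
  π[x](U) → 3
  ρ[v/x](π[x](U)) → 3
  ρ[u/v](ρ[v/x](π[x](U))) → 3

|E| = 3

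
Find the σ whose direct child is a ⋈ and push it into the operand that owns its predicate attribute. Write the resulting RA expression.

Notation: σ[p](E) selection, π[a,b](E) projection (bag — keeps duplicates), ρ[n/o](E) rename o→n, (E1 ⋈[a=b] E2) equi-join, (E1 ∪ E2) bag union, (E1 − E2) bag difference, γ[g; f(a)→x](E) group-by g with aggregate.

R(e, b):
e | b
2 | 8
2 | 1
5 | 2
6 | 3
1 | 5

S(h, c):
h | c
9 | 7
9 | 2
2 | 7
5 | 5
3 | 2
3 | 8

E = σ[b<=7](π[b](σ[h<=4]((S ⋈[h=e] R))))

σ filters on h, owned by the left side.
E' = σ[b<=7](π[b]((σ[h<=4](S) ⋈[h=e] R)))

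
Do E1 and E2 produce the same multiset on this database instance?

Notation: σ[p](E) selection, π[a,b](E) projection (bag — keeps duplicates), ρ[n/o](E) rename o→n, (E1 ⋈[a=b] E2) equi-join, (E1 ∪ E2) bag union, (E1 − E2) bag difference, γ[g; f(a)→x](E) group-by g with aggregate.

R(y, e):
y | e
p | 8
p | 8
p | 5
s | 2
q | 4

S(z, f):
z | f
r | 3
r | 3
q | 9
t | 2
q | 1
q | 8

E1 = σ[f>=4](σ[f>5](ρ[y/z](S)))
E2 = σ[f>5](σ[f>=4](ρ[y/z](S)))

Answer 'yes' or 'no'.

E1 per-node cardinality:
  S → 6
  ρ[y/z](S) → 6
  σ[f>5](ρ[y/z](S)) → 2
  σ[f>=4](σ[f>5](ρ[y/z](S))) → 2
E2 per-node cardinality:
  S → 6
  ρ[y/z](S) → 6
  σ[f>=4](ρ[y/z](S)) → 2
  σ[f>5](σ[f>=4](ρ[y/z](S))) → 2

E1 and E2 produce the same multiset:
y | f
q | 8
q | 9

yes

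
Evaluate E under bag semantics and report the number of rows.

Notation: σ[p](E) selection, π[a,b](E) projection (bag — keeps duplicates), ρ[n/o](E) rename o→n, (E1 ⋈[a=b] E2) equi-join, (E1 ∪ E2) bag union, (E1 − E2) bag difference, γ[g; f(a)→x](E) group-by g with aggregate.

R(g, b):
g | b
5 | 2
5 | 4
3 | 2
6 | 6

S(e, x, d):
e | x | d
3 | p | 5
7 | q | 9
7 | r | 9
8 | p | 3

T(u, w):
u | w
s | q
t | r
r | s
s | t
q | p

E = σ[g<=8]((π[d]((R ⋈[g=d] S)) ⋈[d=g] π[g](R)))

Row counts bottom-up:
  R → 4
  S → 4
  (R ⋈[g=d] S) → 3
  π[d]((R ⋈[g=d] S)) → 3
  R → 4
  π[g](R) → 4
  (π[d]((R ⋈[g=d] S)) ⋈[d=g] π[g](R)) → 5
  σ[g<=8]((π[d]((R ⋈[g=d] S)) ⋈[d=g] π[g](R))) → 5

|E| = 5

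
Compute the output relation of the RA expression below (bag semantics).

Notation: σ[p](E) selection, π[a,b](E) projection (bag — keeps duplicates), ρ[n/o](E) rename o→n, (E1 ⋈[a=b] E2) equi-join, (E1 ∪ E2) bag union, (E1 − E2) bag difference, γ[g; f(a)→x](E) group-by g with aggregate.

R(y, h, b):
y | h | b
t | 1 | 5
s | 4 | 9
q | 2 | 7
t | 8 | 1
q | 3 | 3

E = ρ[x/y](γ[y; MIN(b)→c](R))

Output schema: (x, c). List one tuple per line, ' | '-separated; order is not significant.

Per-node cardinality:
  R → 5
  γ[y; MIN(b)→c](R) → 3
  ρ[x/y](γ[y; MIN(b)→c](R)) → 3

== RESULT ==
x | c
q | 3
s | 9
t | 1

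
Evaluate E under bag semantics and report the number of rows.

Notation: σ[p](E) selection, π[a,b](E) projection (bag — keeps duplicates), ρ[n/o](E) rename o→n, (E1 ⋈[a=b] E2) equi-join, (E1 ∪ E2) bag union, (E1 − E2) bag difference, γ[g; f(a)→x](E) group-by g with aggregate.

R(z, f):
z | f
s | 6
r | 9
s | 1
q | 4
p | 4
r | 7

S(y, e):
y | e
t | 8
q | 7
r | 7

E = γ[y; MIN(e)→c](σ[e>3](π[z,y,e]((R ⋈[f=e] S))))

Subexpression sizes:
  R → 6
  S → 3
  (R ⋈[f=e] S) → 2
  π[z,y,e]((R ⋈[f=e] S)) → 2
  σ[e>3](π[z,y,e]((R ⋈[f=e] S))) → 2
  γ[y; MIN(e)→c](σ[e>3](π[z,y,e]((R ⋈[f=e] S)))) → 2

|E| = 2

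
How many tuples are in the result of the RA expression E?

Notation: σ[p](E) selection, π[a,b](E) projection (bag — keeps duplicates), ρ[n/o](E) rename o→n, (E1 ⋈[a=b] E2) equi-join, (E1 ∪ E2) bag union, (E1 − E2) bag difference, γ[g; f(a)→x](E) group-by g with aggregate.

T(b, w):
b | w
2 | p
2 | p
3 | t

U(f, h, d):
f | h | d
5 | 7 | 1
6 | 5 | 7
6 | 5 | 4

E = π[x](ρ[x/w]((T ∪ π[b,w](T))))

Row counts bottom-up:
  T → 3
  T → 3
  π[b,w](T) → 3
  (T ∪ π[b,w](T)) → 6
  ρ[x/w]((T ∪ π[b,w](T))) → 6
  π[x](ρ[x/w]((T ∪ π[b,w](T)))) → 6

|E| = 6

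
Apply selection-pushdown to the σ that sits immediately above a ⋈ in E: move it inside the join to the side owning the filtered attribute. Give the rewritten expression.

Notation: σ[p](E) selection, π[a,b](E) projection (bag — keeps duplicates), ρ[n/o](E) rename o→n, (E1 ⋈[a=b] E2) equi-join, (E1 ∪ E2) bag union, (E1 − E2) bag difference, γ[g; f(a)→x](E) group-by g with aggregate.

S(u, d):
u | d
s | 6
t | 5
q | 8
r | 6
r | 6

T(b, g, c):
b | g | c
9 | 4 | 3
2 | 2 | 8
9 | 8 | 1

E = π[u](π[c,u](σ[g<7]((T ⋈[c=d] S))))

σ filters on g, owned by the left side.
E' = π[u](π[c,u]((σ[g<7](T) ⋈[c=d] S)))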